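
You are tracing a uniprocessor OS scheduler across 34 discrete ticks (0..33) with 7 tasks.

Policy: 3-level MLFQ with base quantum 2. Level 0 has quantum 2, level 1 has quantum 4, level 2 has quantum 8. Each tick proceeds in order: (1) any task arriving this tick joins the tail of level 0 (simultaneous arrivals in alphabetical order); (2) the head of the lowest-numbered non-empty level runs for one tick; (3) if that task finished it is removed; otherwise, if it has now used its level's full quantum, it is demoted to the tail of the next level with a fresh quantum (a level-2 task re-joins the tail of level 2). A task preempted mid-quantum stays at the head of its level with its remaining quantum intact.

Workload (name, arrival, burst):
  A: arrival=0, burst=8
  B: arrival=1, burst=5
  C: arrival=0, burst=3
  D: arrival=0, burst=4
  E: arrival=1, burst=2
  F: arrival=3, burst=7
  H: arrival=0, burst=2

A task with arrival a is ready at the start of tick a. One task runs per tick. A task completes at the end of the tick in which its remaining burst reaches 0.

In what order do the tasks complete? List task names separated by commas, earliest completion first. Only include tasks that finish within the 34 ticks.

completion order = H, E, C, D, B, A, F

t=0: L0/L1/L2 = ACDH/-/- → run A
t=1: L0/L1/L2 = ACDHBE/-/- → run A
t=2: L0/L1/L2 = CDHBE/A/- → run C
t=3: L0/L1/L2 = CDHBEF/A/- → run C
t=4: L0/L1/L2 = DHBEF/AC/- → run D
t=5: L0/L1/L2 = DHBEF/AC/- → run D
t=6: L0/L1/L2 = HBEF/ACD/- → run H
t=7: L0/L1/L2 = HBEF/ACD/- → run H
t=8: L0/L1/L2 = BEF/ACD/- → run B
t=9: L0/L1/L2 = BEF/ACD/- → run B
t=10: L0/L1/L2 = EF/ACDB/- → run E
t=11: L0/L1/L2 = EF/ACDB/- → run E
t=12: L0/L1/L2 = F/ACDB/- → run F
t=13: L0/L1/L2 = F/ACDB/- → run F
t=14: L0/L1/L2 = -/ACDBF/- → run A
t=15: L0/L1/L2 = -/ACDBF/- → run A
t=16: L0/L1/L2 = -/ACDBF/- → run A
t=17: L0/L1/L2 = -/ACDBF/- → run A
t=18: L0/L1/L2 = -/CDBF/A → run C
t=19: L0/L1/L2 = -/DBF/A → run D
t=20: L0/L1/L2 = -/DBF/A → run D
t=21: L0/L1/L2 = -/BF/A → run B
t=22: L0/L1/L2 = -/BF/A → run B
t=23: L0/L1/L2 = -/BF/A → run B
t=24: L0/L1/L2 = -/F/A → run F
t=25: L0/L1/L2 = -/F/A → run F
t=26: L0/L1/L2 = -/F/A → run F
t=27: L0/L1/L2 = -/F/A → run F
t=28: L0/L1/L2 = -/-/AF → run A
t=29: L0/L1/L2 = -/-/AF → run A
t=30: L0/L1/L2 = -/-/F → run F
t=31: (idle)
t=32: (idle)
t=33: (idle)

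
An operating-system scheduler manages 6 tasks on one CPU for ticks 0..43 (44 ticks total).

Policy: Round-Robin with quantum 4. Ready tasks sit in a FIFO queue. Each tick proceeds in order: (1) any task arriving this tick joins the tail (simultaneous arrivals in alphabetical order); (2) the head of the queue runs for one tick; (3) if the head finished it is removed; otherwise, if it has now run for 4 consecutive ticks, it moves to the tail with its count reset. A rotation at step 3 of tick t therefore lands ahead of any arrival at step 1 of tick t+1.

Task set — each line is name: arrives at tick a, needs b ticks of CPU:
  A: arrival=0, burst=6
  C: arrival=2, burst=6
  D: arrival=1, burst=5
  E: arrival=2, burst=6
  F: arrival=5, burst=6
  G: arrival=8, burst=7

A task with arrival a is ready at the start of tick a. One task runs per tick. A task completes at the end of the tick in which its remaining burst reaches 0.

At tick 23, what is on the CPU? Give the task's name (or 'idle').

running at tick 23 = G

t=0: queue=[A] q_used=0 → run A
t=1: queue=[A,D] q_used=1 → run A
t=2: queue=[A,D,C,E] q_used=2 → run A
t=3: queue=[A,D,C,E] q_used=3 → run A
t=4: queue=[D,C,E,A] q_used=0 → run D
t=5: queue=[D,C,E,A,F] q_used=1 → run D
t=6: queue=[D,C,E,A,F] q_used=2 → run D
t=7: queue=[D,C,E,A,F] q_used=3 → run D
t=8: queue=[C,E,A,F,D,G] q_used=0 → run C
t=9: queue=[C,E,A,F,D,G] q_used=1 → run C
t=10: queue=[C,E,A,F,D,G] q_used=2 → run C
t=11: queue=[C,E,A,F,D,G] q_used=3 → run C
t=12: queue=[E,A,F,D,G,C] q_used=0 → run E
t=13: queue=[E,A,F,D,G,C] q_used=1 → run E
t=14: queue=[E,A,F,D,G,C] q_used=2 → run E
t=15: queue=[E,A,F,D,G,C] q_used=3 → run E
t=16: queue=[A,F,D,G,C,E] q_used=0 → run A
t=17: queue=[A,F,D,G,C,E] q_used=1 → run A
t=18: queue=[F,D,G,C,E] q_used=0 → run F
t=19: queue=[F,D,G,C,E] q_used=1 → run F
t=20: queue=[F,D,G,C,E] q_used=2 → run F
t=21: queue=[F,D,G,C,E] q_used=3 → run F
t=22: queue=[D,G,C,E,F] q_used=0 → run D
t=23: queue=[G,C,E,F] q_used=0 → run G
t=24: queue=[G,C,E,F] q_used=1 → run G
t=25: queue=[G,C,E,F] q_used=2 → run G
t=26: queue=[G,C,E,F] q_used=3 → run G
t=27: queue=[C,E,F,G] q_used=0 → run C
t=28: queue=[C,E,F,G] q_used=1 → run C
t=29: queue=[E,F,G] q_used=0 → run E
t=30: queue=[E,F,G] q_used=1 → run E
t=31: queue=[F,G] q_used=0 → run F
t=32: queue=[F,G] q_used=1 → run F
t=33: queue=[G] q_used=0 → run G
t=34: queue=[G] q_used=1 → run G
t=35: queue=[G] q_used=2 → run G
t=36: (idle)
t=37: (idle)
t=38: (idle)
t=39: (idle)
t=40: (idle)
t=41: (idle)
t=42: (idle)
t=43: (idle)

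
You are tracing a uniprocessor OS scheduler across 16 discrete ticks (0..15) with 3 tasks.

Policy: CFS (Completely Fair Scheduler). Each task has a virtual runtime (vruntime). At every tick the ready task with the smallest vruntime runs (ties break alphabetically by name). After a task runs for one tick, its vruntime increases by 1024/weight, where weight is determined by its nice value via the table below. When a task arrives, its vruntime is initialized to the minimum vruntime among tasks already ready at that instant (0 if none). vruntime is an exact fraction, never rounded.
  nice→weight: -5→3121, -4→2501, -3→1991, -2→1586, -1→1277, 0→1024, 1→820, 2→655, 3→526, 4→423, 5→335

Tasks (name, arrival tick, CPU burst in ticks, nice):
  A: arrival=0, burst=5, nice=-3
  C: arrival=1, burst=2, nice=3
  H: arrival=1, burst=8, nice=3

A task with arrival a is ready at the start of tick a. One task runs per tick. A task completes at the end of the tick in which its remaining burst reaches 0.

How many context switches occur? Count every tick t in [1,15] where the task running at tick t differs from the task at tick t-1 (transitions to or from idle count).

t=0: vr[A=0] → run A
t=1: vr[A=1024/1991 C=1024/1991 H=1024/1991] → run A
t=2: vr[A=2048/1991 C=1024/1991 H=1024/1991] → run C
t=3: vr[A=2048/1991 C=1288704/523633 H=1024/1991] → run H
t=4: vr[A=2048/1991 C=1288704/523633 H=1288704/523633] → run A
t=5: vr[A=3072/1991 C=1288704/523633 H=1288704/523633] → run A
t=6: vr[A=4096/1991 C=1288704/523633 H=1288704/523633] → run A
t=7: vr[C=1288704/523633 H=1288704/523633] → run C
t=8: vr[H=1288704/523633] → run H
t=9: vr[H=2308096/523633] → run H
t=10: vr[H=3327488/523633] → run H
t=11: vr[H=4346880/523633] → run H
t=12: vr[H=5366272/523633] → run H
t=13: vr[H=6385664/523633] → run H
t=14: vr[H=7405056/523633] → run H
t=15: (idle)

context switches = 6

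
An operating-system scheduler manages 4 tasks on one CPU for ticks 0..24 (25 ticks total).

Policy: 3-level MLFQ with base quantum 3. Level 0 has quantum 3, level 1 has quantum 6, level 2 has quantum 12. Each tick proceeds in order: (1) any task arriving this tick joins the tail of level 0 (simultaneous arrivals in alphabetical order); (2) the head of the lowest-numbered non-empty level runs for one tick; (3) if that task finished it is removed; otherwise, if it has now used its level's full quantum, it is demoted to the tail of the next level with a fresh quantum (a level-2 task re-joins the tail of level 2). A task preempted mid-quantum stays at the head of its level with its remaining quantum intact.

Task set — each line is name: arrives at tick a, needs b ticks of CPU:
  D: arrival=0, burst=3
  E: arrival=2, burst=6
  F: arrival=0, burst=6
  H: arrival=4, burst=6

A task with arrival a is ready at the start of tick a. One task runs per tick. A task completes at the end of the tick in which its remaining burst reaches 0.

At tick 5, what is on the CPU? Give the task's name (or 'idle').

t=0: L0/L1/L2 = DF/-/- → run D
t=1: L0/L1/L2 = DF/-/- → run D
t=2: L0/L1/L2 = DFE/-/- → run D
t=3: L0/L1/L2 = FE/-/- → run F
t=4: L0/L1/L2 = FEH/-/- → run F
t=5: L0/L1/L2 = FEH/-/- → run F
t=6: L0/L1/L2 = EH/F/- → run E
t=7: L0/L1/L2 = EH/F/- → run E
t=8: L0/L1/L2 = EH/F/- → run E
t=9: L0/L1/L2 = H/FE/- → run H
t=10: L0/L1/L2 = H/FE/- → run H
t=11: L0/L1/L2 = H/FE/- → run H
t=12: L0/L1/L2 = -/FEH/- → run F
t=13: L0/L1/L2 = -/FEH/- → run F
t=14: L0/L1/L2 = -/FEH/- → run F
t=15: L0/L1/L2 = -/EH/- → run E
t=16: L0/L1/L2 = -/EH/- → run E
t=17: L0/L1/L2 = -/EH/- → run E
t=18: L0/L1/L2 = -/H/- → run H
t=19: L0/L1/L2 = -/H/- → run H
t=20: L0/L1/L2 = -/H/- → run H
t=21: (idle)
t=22: (idle)
t=23: (idle)
t=24: (idle)

running at tick 5 = F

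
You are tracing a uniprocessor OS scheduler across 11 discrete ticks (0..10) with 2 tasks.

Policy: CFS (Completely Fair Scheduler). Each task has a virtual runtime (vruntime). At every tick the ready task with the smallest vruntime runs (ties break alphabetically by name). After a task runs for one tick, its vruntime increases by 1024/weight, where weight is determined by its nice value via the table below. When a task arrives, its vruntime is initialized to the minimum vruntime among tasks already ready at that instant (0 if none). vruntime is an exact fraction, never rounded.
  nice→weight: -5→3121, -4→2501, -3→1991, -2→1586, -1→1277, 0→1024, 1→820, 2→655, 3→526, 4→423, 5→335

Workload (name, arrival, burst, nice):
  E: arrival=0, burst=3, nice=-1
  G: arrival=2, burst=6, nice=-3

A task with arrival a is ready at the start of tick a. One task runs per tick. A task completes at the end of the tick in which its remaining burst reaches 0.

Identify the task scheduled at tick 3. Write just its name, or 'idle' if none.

t=0: vr[E=0] → run E
t=1: vr[E=1024/1277] → run E
t=2: vr[E=2048/1277 G=2048/1277] → run E
t=3: vr[G=2048/1277] → run G
t=4: vr[G=5385216/2542507] → run G
t=5: vr[G=6692864/2542507] → run G
t=6: vr[G=8000512/2542507] → run G
t=7: vr[G=9308160/2542507] → run G
t=8: vr[G=10615808/2542507] → run G
t=9: (idle)
t=10: (idle)

running at tick 3 = G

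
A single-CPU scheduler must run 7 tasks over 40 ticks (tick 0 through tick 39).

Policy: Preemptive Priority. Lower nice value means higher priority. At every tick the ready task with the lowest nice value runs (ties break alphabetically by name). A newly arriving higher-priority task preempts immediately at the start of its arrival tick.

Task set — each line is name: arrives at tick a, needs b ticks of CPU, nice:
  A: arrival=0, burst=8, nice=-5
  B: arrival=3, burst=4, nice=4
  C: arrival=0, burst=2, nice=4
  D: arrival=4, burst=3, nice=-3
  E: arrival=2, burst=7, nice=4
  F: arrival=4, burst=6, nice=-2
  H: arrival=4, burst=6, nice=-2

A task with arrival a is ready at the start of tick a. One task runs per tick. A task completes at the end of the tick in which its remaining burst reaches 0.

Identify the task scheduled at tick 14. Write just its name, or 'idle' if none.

running at tick 14 = F

t=0: ready={A,C} → run A
t=1: ready={A,C} → run A
t=2: ready={A,C,E} → run A
t=3: ready={A,B,C,E} → run A
t=4: ready={A,B,C,D,E,F,H} → run A
t=5: ready={A,B,C,D,E,F,H} → run A
t=6: ready={A,B,C,D,E,F,H} → run A
t=7: ready={A,B,C,D,E,F,H} → run A
t=8: ready={B,C,D,E,F,H} → run D
t=9: ready={B,C,D,E,F,H} → run D
t=10: ready={B,C,D,E,F,H} → run D
t=11: ready={B,C,E,F,H} → run F
t=12: ready={B,C,E,F,H} → run F
t=13: ready={B,C,E,F,H} → run F
t=14: ready={B,C,E,F,H} → run F
t=15: ready={B,C,E,F,H} → run F
t=16: ready={B,C,E,F,H} → run F
t=17: ready={B,C,E,H} → run H
t=18: ready={B,C,E,H} → run H
t=19: ready={B,C,E,H} → run H
t=20: ready={B,C,E,H} → run H
t=21: ready={B,C,E,H} → run H
t=22: ready={B,C,E,H} → run H
t=23: ready={B,C,E} → run B
t=24: ready={B,C,E} → run B
t=25: ready={B,C,E} → run B
t=26: ready={B,C,E} → run B
t=27: ready={C,E} → run C
t=28: ready={C,E} → run C
t=29: ready={E} → run E
t=30: ready={E} → run E
t=31: ready={E} → run E
t=32: ready={E} → run E
t=33: ready={E} → run E
t=34: ready={E} → run E
t=35: ready={E} → run E
t=36: (idle)
t=37: (idle)
t=38: (idle)
t=39: (idle)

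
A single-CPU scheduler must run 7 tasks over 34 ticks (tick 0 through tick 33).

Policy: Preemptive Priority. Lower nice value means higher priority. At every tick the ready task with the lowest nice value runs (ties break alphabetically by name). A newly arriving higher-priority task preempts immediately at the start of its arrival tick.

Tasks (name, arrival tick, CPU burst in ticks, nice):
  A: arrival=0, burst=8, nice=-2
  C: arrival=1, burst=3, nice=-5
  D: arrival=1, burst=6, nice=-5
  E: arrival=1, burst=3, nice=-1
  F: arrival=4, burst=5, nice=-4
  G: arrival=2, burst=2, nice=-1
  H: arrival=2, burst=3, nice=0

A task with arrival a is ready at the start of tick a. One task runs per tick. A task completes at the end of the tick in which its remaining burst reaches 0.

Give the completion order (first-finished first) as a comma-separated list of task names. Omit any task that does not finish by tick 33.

t=0: ready={A} → run A
t=1: ready={A,C,D,E} → run C
t=2: ready={A,C,D,E,G,H} → run C
t=3: ready={A,C,D,E,G,H} → run C
t=4: ready={A,D,E,F,G,H} → run D
t=5: ready={A,D,E,F,G,H} → run D
t=6: ready={A,D,E,F,G,H} → run D
t=7: ready={A,D,E,F,G,H} → run D
t=8: ready={A,D,E,F,G,H} → run D
t=9: ready={A,D,E,F,G,H} → run D
t=10: ready={A,E,F,G,H} → run F
t=11: ready={A,E,F,G,H} → run F
t=12: ready={A,E,F,G,H} → run F
t=13: ready={A,E,F,G,H} → run F
t=14: ready={A,E,F,G,H} → run F
t=15: ready={A,E,G,H} → run A
t=16: ready={A,E,G,H} → run A
t=17: ready={A,E,G,H} → run A
t=18: ready={A,E,G,H} → run A
t=19: ready={A,E,G,H} → run A
t=20: ready={A,E,G,H} → run A
t=21: ready={A,E,G,H} → run A
t=22: ready={E,G,H} → run E
t=23: ready={E,G,H} → run E
t=24: ready={E,G,H} → run E
t=25: ready={G,H} → run G
t=26: ready={G,H} → run G
t=27: ready={H} → run H
t=28: ready={H} → run H
t=29: ready={H} → run H
t=30: (idle)
t=31: (idle)
t=32: (idle)
t=33: (idle)

completion order = C, D, F, A, E, G, H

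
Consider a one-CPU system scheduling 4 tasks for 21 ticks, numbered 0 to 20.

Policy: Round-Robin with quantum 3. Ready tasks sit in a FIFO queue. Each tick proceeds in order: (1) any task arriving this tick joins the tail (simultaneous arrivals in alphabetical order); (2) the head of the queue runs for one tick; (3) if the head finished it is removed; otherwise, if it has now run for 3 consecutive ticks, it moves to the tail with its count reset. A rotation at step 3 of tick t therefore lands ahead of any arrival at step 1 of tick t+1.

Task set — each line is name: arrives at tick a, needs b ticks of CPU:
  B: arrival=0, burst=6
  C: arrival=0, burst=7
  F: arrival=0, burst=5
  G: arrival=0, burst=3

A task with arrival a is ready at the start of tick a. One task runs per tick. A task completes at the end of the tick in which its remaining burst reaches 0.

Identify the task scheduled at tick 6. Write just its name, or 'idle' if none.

running at tick 6 = F

t=0: queue=[B,C,F,G] q_used=0 → run B
t=1: queue=[B,C,F,G] q_used=1 → run B
t=2: queue=[B,C,F,G] q_used=2 → run B
t=3: queue=[C,F,G,B] q_used=0 → run C
t=4: queue=[C,F,G,B] q_used=1 → run C
t=5: queue=[C,F,G,B] q_used=2 → run C
t=6: queue=[F,G,B,C] q_used=0 → run F
t=7: queue=[F,G,B,C] q_used=1 → run F
t=8: queue=[F,G,B,C] q_used=2 → run F
t=9: queue=[G,B,C,F] q_used=0 → run G
t=10: queue=[G,B,C,F] q_used=1 → run G
t=11: queue=[G,B,C,F] q_used=2 → run G
t=12: queue=[B,C,F] q_used=0 → run B
t=13: queue=[B,C,F] q_used=1 → run B
t=14: queue=[B,C,F] q_used=2 → run B
t=15: queue=[C,F] q_used=0 → run C
t=16: queue=[C,F] q_used=1 → run C
t=17: queue=[C,F] q_used=2 → run C
t=18: queue=[F,C] q_used=0 → run F
t=19: queue=[F,C] q_used=1 → run F
t=20: queue=[C] q_used=0 → run C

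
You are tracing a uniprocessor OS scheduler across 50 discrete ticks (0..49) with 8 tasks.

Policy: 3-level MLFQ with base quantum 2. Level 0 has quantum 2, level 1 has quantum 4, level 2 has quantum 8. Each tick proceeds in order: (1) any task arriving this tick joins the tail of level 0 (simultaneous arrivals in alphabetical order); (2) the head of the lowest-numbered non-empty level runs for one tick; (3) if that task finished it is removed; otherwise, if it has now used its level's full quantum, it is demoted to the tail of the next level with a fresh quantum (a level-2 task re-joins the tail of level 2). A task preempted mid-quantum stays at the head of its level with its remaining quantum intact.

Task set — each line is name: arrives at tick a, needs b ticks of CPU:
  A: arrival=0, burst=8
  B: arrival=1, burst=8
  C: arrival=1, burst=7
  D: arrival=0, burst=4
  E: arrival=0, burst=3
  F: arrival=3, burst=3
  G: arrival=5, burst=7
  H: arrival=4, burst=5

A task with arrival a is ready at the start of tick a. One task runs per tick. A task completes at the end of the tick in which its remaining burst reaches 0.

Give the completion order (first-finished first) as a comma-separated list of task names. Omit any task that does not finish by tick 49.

t=0: L0/L1/L2 = ADE/-/- → run A
t=1: L0/L1/L2 = ADEBC/-/- → run A
t=2: L0/L1/L2 = DEBC/A/- → run D
t=3: L0/L1/L2 = DEBCF/A/- → run D
t=4: L0/L1/L2 = EBCFH/AD/- → run E
t=5: L0/L1/L2 = EBCFHG/AD/- → run E
t=6: L0/L1/L2 = BCFHG/ADE/- → run B
t=7: L0/L1/L2 = BCFHG/ADE/- → run B
t=8: L0/L1/L2 = CFHG/ADEB/- → run C
t=9: L0/L1/L2 = CFHG/ADEB/- → run C
t=10: L0/L1/L2 = FHG/ADEBC/- → run F
t=11: L0/L1/L2 = FHG/ADEBC/- → run F
t=12: L0/L1/L2 = HG/ADEBCF/- → run H
t=13: L0/L1/L2 = HG/ADEBCF/- → run H
t=14: L0/L1/L2 = G/ADEBCFH/- → run G
t=15: L0/L1/L2 = G/ADEBCFH/- → run G
t=16: L0/L1/L2 = -/ADEBCFHG/- → run A
t=17: L0/L1/L2 = -/ADEBCFHG/- → run A
t=18: L0/L1/L2 = -/ADEBCFHG/- → run A
t=19: L0/L1/L2 = -/ADEBCFHG/- → run A
t=20: L0/L1/L2 = -/DEBCFHG/A → run D
t=21: L0/L1/L2 = -/DEBCFHG/A → run D
t=22: L0/L1/L2 = -/EBCFHG/A → run E
t=23: L0/L1/L2 = -/BCFHG/A → run B
t=24: L0/L1/L2 = -/BCFHG/A → run B
t=25: L0/L1/L2 = -/BCFHG/A → run B
t=26: L0/L1/L2 = -/BCFHG/A → run B
t=27: L0/L1/L2 = -/CFHG/AB → run C
t=28: L0/L1/L2 = -/CFHG/AB → run C
t=29: L0/L1/L2 = -/CFHG/AB → run C
t=30: L0/L1/L2 = -/CFHG/AB → run C
t=31: L0/L1/L2 = -/FHG/ABC → run F
t=32: L0/L1/L2 = -/HG/ABC → run H
t=33: L0/L1/L2 = -/HG/ABC → run H
t=34: L0/L1/L2 = -/HG/ABC → run H
t=35: L0/L1/L2 = -/G/ABC → run G
t=36: L0/L1/L2 = -/G/ABC → run G
t=37: L0/L1/L2 = -/G/ABC → run G
t=38: L0/L1/L2 = -/G/ABC → run G
t=39: L0/L1/L2 = -/-/ABCG → run A
t=40: L0/L1/L2 = -/-/ABCG → run A
t=41: L0/L1/L2 = -/-/BCG → run B
t=42: L0/L1/L2 = -/-/BCG → run B
t=43: L0/L1/L2 = -/-/CG → run C
t=44: L0/L1/L2 = -/-/G → run G
t=45: (idle)
t=46: (idle)
t=47: (idle)
t=48: (idle)
t=49: (idle)

completion order = D, E, F, H, A, B, C, G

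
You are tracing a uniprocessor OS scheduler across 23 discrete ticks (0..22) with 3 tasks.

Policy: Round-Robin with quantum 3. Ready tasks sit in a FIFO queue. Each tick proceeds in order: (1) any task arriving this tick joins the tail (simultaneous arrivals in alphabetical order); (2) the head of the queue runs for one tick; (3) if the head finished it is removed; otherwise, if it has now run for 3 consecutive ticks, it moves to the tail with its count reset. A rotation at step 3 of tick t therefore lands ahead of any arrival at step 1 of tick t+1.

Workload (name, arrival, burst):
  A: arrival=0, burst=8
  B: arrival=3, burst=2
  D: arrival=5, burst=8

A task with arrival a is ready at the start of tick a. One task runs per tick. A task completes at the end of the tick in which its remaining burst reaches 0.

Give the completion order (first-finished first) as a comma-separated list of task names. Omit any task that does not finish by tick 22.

completion order = B, A, D

t=0: queue=[A] q_used=0 → run A
t=1: queue=[A] q_used=1 → run A
t=2: queue=[A] q_used=2 → run A
t=3: queue=[A,B] q_used=0 → run A
t=4: queue=[A,B] q_used=1 → run A
t=5: queue=[A,B,D] q_used=2 → run A
t=6: queue=[B,D,A] q_used=0 → run B
t=7: queue=[B,D,A] q_used=1 → run B
t=8: queue=[D,A] q_used=0 → run D
t=9: queue=[D,A] q_used=1 → run D
t=10: queue=[D,A] q_used=2 → run D
t=11: queue=[A,D] q_used=0 → run A
t=12: queue=[A,D] q_used=1 → run A
t=13: queue=[D] q_used=0 → run D
t=14: queue=[D] q_used=1 → run D
t=15: queue=[D] q_used=2 → run D
t=16: queue=[D] q_used=0 → run D
t=17: queue=[D] q_used=1 → run D
t=18: (idle)
t=19: (idle)
t=20: (idle)
t=21: (idle)
t=22: (idle)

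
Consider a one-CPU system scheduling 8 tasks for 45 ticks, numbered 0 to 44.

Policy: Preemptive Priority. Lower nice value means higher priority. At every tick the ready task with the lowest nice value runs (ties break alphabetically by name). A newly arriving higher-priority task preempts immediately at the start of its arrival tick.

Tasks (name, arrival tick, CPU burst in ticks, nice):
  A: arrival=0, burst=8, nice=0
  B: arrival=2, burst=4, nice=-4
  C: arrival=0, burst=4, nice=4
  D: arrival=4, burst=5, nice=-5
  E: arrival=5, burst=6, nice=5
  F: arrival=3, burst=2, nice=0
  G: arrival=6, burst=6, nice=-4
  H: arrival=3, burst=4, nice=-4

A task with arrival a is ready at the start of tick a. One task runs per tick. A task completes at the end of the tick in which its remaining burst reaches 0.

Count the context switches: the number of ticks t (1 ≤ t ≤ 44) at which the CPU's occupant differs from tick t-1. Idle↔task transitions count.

context switches = 10

t=0: ready={A,C} → run A
t=1: ready={A,C} → run A
t=2: ready={A,B,C} → run B
t=3: ready={A,B,C,F,H} → run B
t=4: ready={A,B,C,D,F,H} → run D
t=5: ready={A,B,C,D,E,F,H} → run D
t=6: ready={A,B,C,D,E,F,G,H} → run D
t=7: ready={A,B,C,D,E,F,G,H} → run D
t=8: ready={A,B,C,D,E,F,G,H} → run D
t=9: ready={A,B,C,E,F,G,H} → run B
t=10: ready={A,B,C,E,F,G,H} → run B
t=11: ready={A,C,E,F,G,H} → run G
t=12: ready={A,C,E,F,G,H} → run G
t=13: ready={A,C,E,F,G,H} → run G
t=14: ready={A,C,E,F,G,H} → run G
t=15: ready={A,C,E,F,G,H} → run G
t=16: ready={A,C,E,F,G,H} → run G
t=17: ready={A,C,E,F,H} → run H
t=18: ready={A,C,E,F,H} → run H
t=19: ready={A,C,E,F,H} → run H
t=20: ready={A,C,E,F,H} → run H
t=21: ready={A,C,E,F} → run A
t=22: ready={A,C,E,F} → run A
t=23: ready={A,C,E,F} → run A
t=24: ready={A,C,E,F} → run A
t=25: ready={A,C,E,F} → run A
t=26: ready={A,C,E,F} → run A
t=27: ready={C,E,F} → run F
t=28: ready={C,E,F} → run F
t=29: ready={C,E} → run C
t=30: ready={C,E} → run C
t=31: ready={C,E} → run C
t=32: ready={C,E} → run C
t=33: ready={E} → run E
t=34: ready={E} → run E
t=35: ready={E} → run E
t=36: ready={E} → run E
t=37: ready={E} → run E
t=38: ready={E} → run E
t=39: (idle)
t=40: (idle)
t=41: (idle)
t=42: (idle)
t=43: (idle)
t=44: (idle)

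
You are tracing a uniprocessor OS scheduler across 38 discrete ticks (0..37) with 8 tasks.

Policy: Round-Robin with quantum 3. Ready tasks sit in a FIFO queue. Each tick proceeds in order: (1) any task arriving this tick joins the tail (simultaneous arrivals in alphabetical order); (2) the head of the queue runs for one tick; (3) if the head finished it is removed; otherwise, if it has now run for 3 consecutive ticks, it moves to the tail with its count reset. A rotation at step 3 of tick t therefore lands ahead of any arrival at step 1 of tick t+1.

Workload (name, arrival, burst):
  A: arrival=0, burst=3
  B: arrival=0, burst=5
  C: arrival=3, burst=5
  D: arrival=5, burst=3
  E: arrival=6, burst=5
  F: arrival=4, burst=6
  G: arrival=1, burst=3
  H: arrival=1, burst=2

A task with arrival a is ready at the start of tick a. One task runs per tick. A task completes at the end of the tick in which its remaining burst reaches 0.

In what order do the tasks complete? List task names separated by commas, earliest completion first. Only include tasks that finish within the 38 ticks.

completion order = A, G, H, D, B, C, F, E

t=0: queue=[A,B] q_used=0 → run A
t=1: queue=[A,B,G,H] q_used=1 → run A
t=2: queue=[A,B,G,H] q_used=2 → run A
t=3: queue=[B,G,H,C] q_used=0 → run B
t=4: queue=[B,G,H,C,F] q_used=1 → run B
t=5: queue=[B,G,H,C,F,D] q_used=2 → run B
t=6: queue=[G,H,C,F,D,B,E] q_used=0 → run G
t=7: queue=[G,H,C,F,D,B,E] q_used=1 → run G
t=8: queue=[G,H,C,F,D,B,E] q_used=2 → run G
t=9: queue=[H,C,F,D,B,E] q_used=0 → run H
t=10: queue=[H,C,F,D,B,E] q_used=1 → run H
t=11: queue=[C,F,D,B,E] q_used=0 → run C
t=12: queue=[C,F,D,B,E] q_used=1 → run C
t=13: queue=[C,F,D,B,E] q_used=2 → run C
t=14: queue=[F,D,B,E,C] q_used=0 → run F
t=15: queue=[F,D,B,E,C] q_used=1 → run F
t=16: queue=[F,D,B,E,C] q_used=2 → run F
t=17: queue=[D,B,E,C,F] q_used=0 → run D
t=18: queue=[D,B,E,C,F] q_used=1 → run D
t=19: queue=[D,B,E,C,F] q_used=2 → run D
t=20: queue=[B,E,C,F] q_used=0 → run B
t=21: queue=[B,E,C,F] q_used=1 → run B
t=22: queue=[E,C,F] q_used=0 → run E
t=23: queue=[E,C,F] q_used=1 → run E
t=24: queue=[E,C,F] q_used=2 → run E
t=25: queue=[C,F,E] q_used=0 → run C
t=26: queue=[C,F,E] q_used=1 → run C
t=27: queue=[F,E] q_used=0 → run F
t=28: queue=[F,E] q_used=1 → run F
t=29: queue=[F,E] q_used=2 → run F
t=30: queue=[E] q_used=0 → run E
t=31: queue=[E] q_used=1 → run E
t=32: (idle)
t=33: (idle)
t=34: (idle)
t=35: (idle)
t=36: (idle)
t=37: (idle)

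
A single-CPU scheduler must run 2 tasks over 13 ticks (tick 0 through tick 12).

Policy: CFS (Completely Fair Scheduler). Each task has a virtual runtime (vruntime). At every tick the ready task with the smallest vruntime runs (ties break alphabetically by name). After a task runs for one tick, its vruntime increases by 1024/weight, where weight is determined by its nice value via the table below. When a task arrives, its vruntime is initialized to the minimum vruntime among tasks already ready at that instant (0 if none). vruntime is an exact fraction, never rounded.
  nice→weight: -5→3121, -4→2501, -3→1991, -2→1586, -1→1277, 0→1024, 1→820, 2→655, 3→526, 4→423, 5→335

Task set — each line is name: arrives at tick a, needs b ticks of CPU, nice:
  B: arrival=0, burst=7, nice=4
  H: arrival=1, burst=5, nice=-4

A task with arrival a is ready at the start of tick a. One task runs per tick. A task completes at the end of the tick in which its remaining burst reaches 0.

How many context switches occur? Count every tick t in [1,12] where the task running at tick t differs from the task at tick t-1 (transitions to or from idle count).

context switches = 3

t=0: vr[B=0] → run B
t=1: vr[B=1024/423 H=1024/423] → run B
t=2: vr[B=2048/423 H=1024/423] → run H
t=3: vr[B=2048/423 H=2994176/1057923] → run H
t=4: vr[B=2048/423 H=3427328/1057923] → run H
t=5: vr[B=2048/423 H=3860480/1057923] → run H
t=6: vr[B=2048/423 H=4293632/1057923] → run H
t=7: vr[B=2048/423] → run B
t=8: vr[B=1024/141] → run B
t=9: vr[B=4096/423] → run B
t=10: vr[B=5120/423] → run B
t=11: vr[B=2048/141] → run B
t=12: (idle)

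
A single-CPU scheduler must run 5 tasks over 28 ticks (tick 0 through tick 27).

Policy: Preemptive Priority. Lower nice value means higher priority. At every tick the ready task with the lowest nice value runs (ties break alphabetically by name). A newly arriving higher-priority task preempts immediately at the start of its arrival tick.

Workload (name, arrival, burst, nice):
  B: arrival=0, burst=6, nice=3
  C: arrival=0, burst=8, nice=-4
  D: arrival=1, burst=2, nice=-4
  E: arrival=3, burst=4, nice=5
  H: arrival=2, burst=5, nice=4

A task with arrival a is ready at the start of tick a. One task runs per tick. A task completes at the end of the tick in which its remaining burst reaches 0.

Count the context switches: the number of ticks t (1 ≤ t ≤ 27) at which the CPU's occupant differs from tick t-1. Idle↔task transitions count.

context switches = 5

t=0: ready={B,C} → run C
t=1: ready={B,C,D} → run C
t=2: ready={B,C,D,H} → run C
t=3: ready={B,C,D,E,H} → run C
t=4: ready={B,C,D,E,H} → run C
t=5: ready={B,C,D,E,H} → run C
t=6: ready={B,C,D,E,H} → run C
t=7: ready={B,C,D,E,H} → run C
t=8: ready={B,D,E,H} → run D
t=9: ready={B,D,E,H} → run D
t=10: ready={B,E,H} → run B
t=11: ready={B,E,H} → run B
t=12: ready={B,E,H} → run B
t=13: ready={B,E,H} → run B
t=14: ready={B,E,H} → run B
t=15: ready={B,E,H} → run B
t=16: ready={E,H} → run H
t=17: ready={E,H} → run H
t=18: ready={E,H} → run H
t=19: ready={E,H} → run H
t=20: ready={E,H} → run H
t=21: ready={E} → run E
t=22: ready={E} → run E
t=23: ready={E} → run E
t=24: ready={E} → run E
t=25: (idle)
t=26: (idle)
t=27: (idle)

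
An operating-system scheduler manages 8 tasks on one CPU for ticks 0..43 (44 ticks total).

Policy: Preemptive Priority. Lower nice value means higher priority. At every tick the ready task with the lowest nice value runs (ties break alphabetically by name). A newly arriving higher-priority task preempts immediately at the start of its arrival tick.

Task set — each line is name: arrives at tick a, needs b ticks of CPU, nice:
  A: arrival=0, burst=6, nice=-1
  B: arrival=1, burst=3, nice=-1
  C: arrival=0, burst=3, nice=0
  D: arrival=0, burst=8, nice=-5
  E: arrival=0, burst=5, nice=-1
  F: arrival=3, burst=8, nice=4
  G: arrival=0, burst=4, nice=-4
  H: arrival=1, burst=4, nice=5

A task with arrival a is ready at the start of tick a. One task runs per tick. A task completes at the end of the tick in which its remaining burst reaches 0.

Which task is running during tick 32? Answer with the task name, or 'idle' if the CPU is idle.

running at tick 32 = F

t=0: ready={A,C,D,E,G} → run D
t=1: ready={A,B,C,D,E,G,H} → run D
t=2: ready={A,B,C,D,E,G,H} → run D
t=3: ready={A,B,C,D,E,F,G,H} → run D
t=4: ready={A,B,C,D,E,F,G,H} → run D
t=5: ready={A,B,C,D,E,F,G,H} → run D
t=6: ready={A,B,C,D,E,F,G,H} → run D
t=7: ready={A,B,C,D,E,F,G,H} → run D
t=8: ready={A,B,C,E,F,G,H} → run G
t=9: ready={A,B,C,E,F,G,H} → run G
t=10: ready={A,B,C,E,F,G,H} → run G
t=11: ready={A,B,C,E,F,G,H} → run G
t=12: ready={A,B,C,E,F,H} → run A
t=13: ready={A,B,C,E,F,H} → run A
t=14: ready={A,B,C,E,F,H} → run A
t=15: ready={A,B,C,E,F,H} → run A
t=16: ready={A,B,C,E,F,H} → run A
t=17: ready={A,B,C,E,F,H} → run A
t=18: ready={B,C,E,F,H} → run B
t=19: ready={B,C,E,F,H} → run B
t=20: ready={B,C,E,F,H} → run B
t=21: ready={C,E,F,H} → run E
t=22: ready={C,E,F,H} → run E
t=23: ready={C,E,F,H} → run E
t=24: ready={C,E,F,H} → run E
t=25: ready={C,E,F,H} → run E
t=26: ready={C,F,H} → run C
t=27: ready={C,F,H} → run C
t=28: ready={C,F,H} → run C
t=29: ready={F,H} → run F
t=30: ready={F,H} → run F
t=31: ready={F,H} → run F
t=32: ready={F,H} → run F
t=33: ready={F,H} → run F
t=34: ready={F,H} → run F
t=35: ready={F,H} → run F
t=36: ready={F,H} → run F
t=37: ready={H} → run H
t=38: ready={H} → run H
t=39: ready={H} → run H
t=40: ready={H} → run H
t=41: (idle)
t=42: (idle)
t=43: (idle)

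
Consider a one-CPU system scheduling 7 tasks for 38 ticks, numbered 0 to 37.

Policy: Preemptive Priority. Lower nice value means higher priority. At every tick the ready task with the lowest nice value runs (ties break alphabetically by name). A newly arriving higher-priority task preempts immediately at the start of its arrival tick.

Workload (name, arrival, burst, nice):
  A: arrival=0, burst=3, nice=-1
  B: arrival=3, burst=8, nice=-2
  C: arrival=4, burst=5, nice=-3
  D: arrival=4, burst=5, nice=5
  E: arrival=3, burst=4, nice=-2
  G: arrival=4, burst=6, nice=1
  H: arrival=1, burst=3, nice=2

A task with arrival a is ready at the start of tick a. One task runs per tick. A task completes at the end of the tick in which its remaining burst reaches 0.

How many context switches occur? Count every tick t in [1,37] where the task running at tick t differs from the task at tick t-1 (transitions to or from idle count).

t=0: ready={A} → run A
t=1: ready={A,H} → run A
t=2: ready={A,H} → run A
t=3: ready={B,E,H} → run B
t=4: ready={B,C,D,E,G,H} → run C
t=5: ready={B,C,D,E,G,H} → run C
t=6: ready={B,C,D,E,G,H} → run C
t=7: ready={B,C,D,E,G,H} → run C
t=8: ready={B,C,D,E,G,H} → run C
t=9: ready={B,D,E,G,H} → run B
t=10: ready={B,D,E,G,H} → run B
t=11: ready={B,D,E,G,H} → run B
t=12: ready={B,D,E,G,H} → run B
t=13: ready={B,D,E,G,H} → run B
t=14: ready={B,D,E,G,H} → run B
t=15: ready={B,D,E,G,H} → run B
t=16: ready={D,E,G,H} → run E
t=17: ready={D,E,G,H} → run E
t=18: ready={D,E,G,H} → run E
t=19: ready={D,E,G,H} → run E
t=20: ready={D,G,H} → run G
t=21: ready={D,G,H} → run G
t=22: ready={D,G,H} → run G
t=23: ready={D,G,H} → run G
t=24: ready={D,G,H} → run G
t=25: ready={D,G,H} → run G
t=26: ready={D,H} → run H
t=27: ready={D,H} → run H
t=28: ready={D,H} → run H
t=29: ready={D} → run D
t=30: ready={D} → run D
t=31: ready={D} → run D
t=32: ready={D} → run D
t=33: ready={D} → run D
t=34: (idle)
t=35: (idle)
t=36: (idle)
t=37: (idle)

context switches = 8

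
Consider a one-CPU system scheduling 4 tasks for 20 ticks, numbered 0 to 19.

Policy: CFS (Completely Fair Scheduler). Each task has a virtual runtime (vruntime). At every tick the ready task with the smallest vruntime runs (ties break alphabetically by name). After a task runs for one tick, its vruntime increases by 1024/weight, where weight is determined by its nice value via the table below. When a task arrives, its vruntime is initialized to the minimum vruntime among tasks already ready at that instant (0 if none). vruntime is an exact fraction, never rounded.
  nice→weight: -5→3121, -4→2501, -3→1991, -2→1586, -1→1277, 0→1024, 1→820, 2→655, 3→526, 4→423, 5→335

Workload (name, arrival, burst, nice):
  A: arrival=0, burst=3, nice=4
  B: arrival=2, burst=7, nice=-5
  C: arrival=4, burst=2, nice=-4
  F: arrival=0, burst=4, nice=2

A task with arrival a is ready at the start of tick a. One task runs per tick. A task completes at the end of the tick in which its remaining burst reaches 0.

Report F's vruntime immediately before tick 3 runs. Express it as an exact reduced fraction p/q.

vruntime(F, start of tick 3) = 1024/655

t=0: vr[A=0 F=0] → run A
t=1: vr[A=1024/423 F=0] → run F
t=2: vr[A=1024/423 B=1024/655 F=1024/655] → run B
t=3: vr[A=1024/423 B=3866624/2044255 F=1024/655] → run F
t=4: vr[A=1024/423 B=3866624/2044255 C=3866624/2044255 F=2048/655] → run B
t=5: vr[A=1024/423 B=4537344/2044255 C=3866624/2044255 F=2048/655] → run C
t=6: vr[A=1024/423 B=4537344/2044255 C=11763743744/5112681755 F=2048/655] → run B
t=7: vr[A=1024/423 B=5208064/2044255 C=11763743744/5112681755 F=2048/655] → run C
t=8: vr[A=1024/423 B=5208064/2044255 F=2048/655] → run A
t=9: vr[A=2048/423 B=5208064/2044255 F=2048/655] → run B
t=10: vr[A=2048/423 B=5878784/2044255 F=2048/655] → run B
t=11: vr[A=2048/423 B=6549504/2044255 F=2048/655] → run F
t=12: vr[A=2048/423 B=6549504/2044255 F=3072/655] → run B
t=13: vr[A=2048/423 B=7220224/2044255 F=3072/655] → run B
t=14: vr[A=2048/423 F=3072/655] → run F
t=15: vr[A=2048/423] → run A
t=16: (idle)
t=17: (idle)
t=18: (idle)
t=19: (idle)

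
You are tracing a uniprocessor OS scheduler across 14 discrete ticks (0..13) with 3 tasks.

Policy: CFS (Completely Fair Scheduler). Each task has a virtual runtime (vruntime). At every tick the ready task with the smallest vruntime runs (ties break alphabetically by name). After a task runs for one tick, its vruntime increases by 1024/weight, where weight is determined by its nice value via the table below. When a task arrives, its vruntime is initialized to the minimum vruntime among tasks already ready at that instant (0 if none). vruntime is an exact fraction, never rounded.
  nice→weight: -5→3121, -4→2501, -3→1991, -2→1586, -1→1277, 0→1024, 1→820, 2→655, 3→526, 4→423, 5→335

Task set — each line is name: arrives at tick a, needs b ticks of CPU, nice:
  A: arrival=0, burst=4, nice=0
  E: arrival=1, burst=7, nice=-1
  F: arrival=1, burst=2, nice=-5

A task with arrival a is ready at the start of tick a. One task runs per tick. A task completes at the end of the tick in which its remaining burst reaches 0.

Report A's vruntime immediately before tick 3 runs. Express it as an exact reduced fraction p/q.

vruntime(A, start of tick 3) = 2/1

t=0: vr[A=0] → run A
t=1: vr[A=1 E=1 F=1] → run A
t=2: vr[A=2 E=1 F=1] → run E
t=3: vr[A=2 E=2301/1277 F=1] → run F
t=4: vr[A=2 E=2301/1277 F=4145/3121] → run F
t=5: vr[A=2 E=2301/1277] → run E
t=6: vr[A=2 E=3325/1277] → run A
t=7: vr[A=3 E=3325/1277] → run E
t=8: vr[A=3 E=4349/1277] → run A
t=9: vr[E=4349/1277] → run E
t=10: vr[E=5373/1277] → run E
t=11: vr[E=6397/1277] → run E
t=12: vr[E=7421/1277] → run E
t=13: (idle)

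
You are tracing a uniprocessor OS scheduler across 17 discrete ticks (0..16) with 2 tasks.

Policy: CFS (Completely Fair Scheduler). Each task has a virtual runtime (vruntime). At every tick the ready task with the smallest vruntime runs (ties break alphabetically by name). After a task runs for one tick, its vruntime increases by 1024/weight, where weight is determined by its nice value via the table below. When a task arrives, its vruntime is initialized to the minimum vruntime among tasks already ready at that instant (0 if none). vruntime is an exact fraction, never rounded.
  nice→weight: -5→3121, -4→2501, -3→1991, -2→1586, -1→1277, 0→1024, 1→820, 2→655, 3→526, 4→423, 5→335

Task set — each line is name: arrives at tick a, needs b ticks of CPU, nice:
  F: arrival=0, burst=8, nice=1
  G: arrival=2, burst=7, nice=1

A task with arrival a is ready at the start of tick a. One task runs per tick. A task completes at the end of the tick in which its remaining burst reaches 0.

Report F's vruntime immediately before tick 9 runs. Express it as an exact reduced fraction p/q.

vruntime(F, start of tick 9) = 1536/205

t=0: vr[F=0] → run F
t=1: vr[F=256/205] → run F
t=2: vr[F=512/205 G=512/205] → run F
t=3: vr[F=768/205 G=512/205] → run G
t=4: vr[F=768/205 G=768/205] → run F
t=5: vr[F=1024/205 G=768/205] → run G
t=6: vr[F=1024/205 G=1024/205] → run F
t=7: vr[F=256/41 G=1024/205] → run G
t=8: vr[F=256/41 G=256/41] → run F
t=9: vr[F=1536/205 G=256/41] → run G
t=10: vr[F=1536/205 G=1536/205] → run F
t=11: vr[F=1792/205 G=1536/205] → run G
t=12: vr[F=1792/205 G=1792/205] → run F
t=13: vr[G=1792/205] → run G
t=14: vr[G=2048/205] → run G
t=15: (idle)
t=16: (idle)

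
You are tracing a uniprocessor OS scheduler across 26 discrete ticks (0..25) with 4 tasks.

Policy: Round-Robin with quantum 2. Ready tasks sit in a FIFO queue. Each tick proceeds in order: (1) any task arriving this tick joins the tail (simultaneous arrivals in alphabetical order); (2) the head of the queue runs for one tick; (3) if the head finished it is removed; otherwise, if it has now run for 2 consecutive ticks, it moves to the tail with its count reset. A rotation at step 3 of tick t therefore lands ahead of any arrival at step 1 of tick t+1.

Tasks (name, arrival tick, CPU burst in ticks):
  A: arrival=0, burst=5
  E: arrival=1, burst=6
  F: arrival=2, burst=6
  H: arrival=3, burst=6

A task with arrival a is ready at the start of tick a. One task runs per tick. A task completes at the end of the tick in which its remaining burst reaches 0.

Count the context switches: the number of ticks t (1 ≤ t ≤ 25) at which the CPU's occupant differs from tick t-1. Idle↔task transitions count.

context switches = 12

t=0: queue=[A] q_used=0 → run A
t=1: queue=[A,E] q_used=1 → run A
t=2: queue=[E,A,F] q_used=0 → run E
t=3: queue=[E,A,F,H] q_used=1 → run E
t=4: queue=[A,F,H,E] q_used=0 → run A
t=5: queue=[A,F,H,E] q_used=1 → run A
t=6: queue=[F,H,E,A] q_used=0 → run F
t=7: queue=[F,H,E,A] q_used=1 → run F
t=8: queue=[H,E,A,F] q_used=0 → run H
t=9: queue=[H,E,A,F] q_used=1 → run H
t=10: queue=[E,A,F,H] q_used=0 → run E
t=11: queue=[E,A,F,H] q_used=1 → run E
t=12: queue=[A,F,H,E] q_used=0 → run A
t=13: queue=[F,H,E] q_used=0 → run F
t=14: queue=[F,H,E] q_used=1 → run F
t=15: queue=[H,E,F] q_used=0 → run H
t=16: queue=[H,E,F] q_used=1 → run H
t=17: queue=[E,F,H] q_used=0 → run E
t=18: queue=[E,F,H] q_used=1 → run E
t=19: queue=[F,H] q_used=0 → run F
t=20: queue=[F,H] q_used=1 → run F
t=21: queue=[H] q_used=0 → run H
t=22: queue=[H] q_used=1 → run H
t=23: (idle)
t=24: (idle)
t=25: (idle)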